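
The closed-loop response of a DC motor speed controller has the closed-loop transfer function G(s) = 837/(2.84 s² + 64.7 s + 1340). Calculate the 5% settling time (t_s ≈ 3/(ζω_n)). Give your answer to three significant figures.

Dividing through by 2.84: denominator becomes s² + 22.78 s + 471.8.
So ω_n = √471.8 = 21.7 rad/s and ζ = 22.78/(2·21.7) = 0.524.
t_s ≈ 3/(ζω_n) = 0.263 s.

t_s ≈ 0.263 s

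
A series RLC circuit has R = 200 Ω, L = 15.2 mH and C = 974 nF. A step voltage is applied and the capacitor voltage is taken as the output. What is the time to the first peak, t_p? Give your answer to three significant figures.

For a series RLC circuit (capacitor voltage as output), ω_n = 1/√(LC) = 1/√(15.2 mH · 974 nF) = 8220 rad/s.
ζ = (R/2)·√(C/L) = (200/2)·√(974 nF/15.2 mH) = 0.800.
ω_d = 8220·√(1 − 0.800²) = 4930 rad/s. t_p = π/ω_d = 0.000638 s.

t_p ≈ 0.000638 s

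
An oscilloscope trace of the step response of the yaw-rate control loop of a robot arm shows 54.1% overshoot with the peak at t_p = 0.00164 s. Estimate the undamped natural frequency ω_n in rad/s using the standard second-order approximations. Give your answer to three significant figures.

The overshoot fixes ζ = −ln(OS)/√(π²+ln²(OS)) = 0.192.
From t_p = π/ω_d, ω_d = π/0.00164 = 1920 rad/s, so ω_n = ω_d/√(1−ζ²) = 1950 rad/s.

ω_n ≈ 1950 rad/s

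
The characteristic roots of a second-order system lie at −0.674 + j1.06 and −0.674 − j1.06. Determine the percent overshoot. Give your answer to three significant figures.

|pole| = ω_n = √(0.674² + 1.06²) = 1.26 rad/s; ζ = cos θ = σ/ω_n = 0.537.
%OS = 100·exp(−πζ/√(1−ζ²)) = 13.6%.

%OS ≈ 13.6%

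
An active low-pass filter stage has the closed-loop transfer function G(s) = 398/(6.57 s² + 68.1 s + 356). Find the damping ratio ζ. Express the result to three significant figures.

ζ ≈ 0.704

Dividing through by 6.57: denominator becomes s² + 10.37 s + 54.19.
So ω_n = √54.19 = 7.36 rad/s and ζ = 10.37/(2·7.36) = 0.704.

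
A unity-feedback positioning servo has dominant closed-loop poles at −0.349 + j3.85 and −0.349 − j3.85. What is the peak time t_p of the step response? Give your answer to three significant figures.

t_p ≈ 0.816 s

t_p = π/ω_d with ω_d = 3.85 (the imaginary part), so t_p = 0.816 s.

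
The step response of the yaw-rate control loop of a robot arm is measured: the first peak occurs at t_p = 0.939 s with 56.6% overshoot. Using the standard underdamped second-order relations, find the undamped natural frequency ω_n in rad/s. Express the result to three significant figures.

ω_n ≈ 3.40 rad/s

ζ from %OS: ζ = |ln 0.566|/√(π²+ln²0.566) = 0.178.
t_p = π/ω_d ⇒ ω_d = 3.35 rad/s; then ω_n = ω_d/√(1−ζ²) = 3.40 rad/s.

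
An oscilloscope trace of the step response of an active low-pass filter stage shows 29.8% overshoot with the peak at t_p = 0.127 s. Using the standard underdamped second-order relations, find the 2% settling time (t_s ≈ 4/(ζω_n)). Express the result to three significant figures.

t_s ≈ 0.420 s

ζ from %OS: ζ = |ln 0.298|/√(π²+ln²0.298) = 0.360.
From t_p = π/ω_d, ω_d = π/0.127 = 24.7 rad/s, so ω_n = ω_d/√(1−ζ²) = 26.5 rad/s.
t_s ≈ 4/(ζω_n) = 4/(0.360·26.5) = 0.420 s.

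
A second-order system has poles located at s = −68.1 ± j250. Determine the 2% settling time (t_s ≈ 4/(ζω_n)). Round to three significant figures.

t_s ≈ 0.0587 s

For poles at −σ ± jω_d, ζω_n = σ = 68.1, so t_s ≈ 4/σ = 0.0587 s.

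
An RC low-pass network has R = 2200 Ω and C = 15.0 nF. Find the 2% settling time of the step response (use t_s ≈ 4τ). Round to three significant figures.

t_s ≈ 0.000132 s

τ = RC = 2200 × 15.0 nF = 0.0000330 s.
t_s ≈ 4τ = 0.000132 s.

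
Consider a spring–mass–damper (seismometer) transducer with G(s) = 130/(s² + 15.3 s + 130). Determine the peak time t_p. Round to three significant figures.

Matching coefficients with s² + 2ζω_n s + ω_n² gives ω_n² = 130 ⇒ ω_n = 11.4 rad/s, and ζ = 15.3/(2ω_n) = 0.671.
ω_d = 11.4·√(1 − 0.671²) = 8.45 rad/s. Then t_p = π/ω_d = 0.372 s.

t_p ≈ 0.372 s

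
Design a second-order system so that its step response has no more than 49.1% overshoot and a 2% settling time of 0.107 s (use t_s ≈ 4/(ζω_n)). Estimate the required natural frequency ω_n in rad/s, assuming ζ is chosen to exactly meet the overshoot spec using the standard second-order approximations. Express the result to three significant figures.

ω_n ≈ 169 rad/s

ζ = −ln(OS)/√(π² + (ln OS)²). With OS = 0.491, ln OS = −0.7113 and ζ = 0.7113/3.221 = 0.221.
From t_s ≈ 4/(ζω_n): ω_n = 4/(ζ·t_s) = 4/(0.221·0.107) = 169 rad/s.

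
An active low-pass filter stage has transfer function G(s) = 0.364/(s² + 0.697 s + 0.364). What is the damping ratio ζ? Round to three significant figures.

ζ ≈ 0.578

ω_n = √0.364 = 0.603 rad/s; ζ = 0.697/(2·0.603) = 0.578.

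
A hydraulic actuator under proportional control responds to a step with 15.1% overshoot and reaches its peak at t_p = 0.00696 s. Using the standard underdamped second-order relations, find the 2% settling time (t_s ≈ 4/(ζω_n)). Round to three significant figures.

From the overshoot, ζ = −ln(OS)/√(π²+ln²(OS)) = 0.516.
t_p = π/ω_d ⇒ ω_d = 451 rad/s; then ω_n = ω_d/√(1−ζ²) = 527 rad/s.
t_s ≈ 4/(ζω_n) = 4/(0.516·527) = 0.0147 s.

t_s ≈ 0.0147 s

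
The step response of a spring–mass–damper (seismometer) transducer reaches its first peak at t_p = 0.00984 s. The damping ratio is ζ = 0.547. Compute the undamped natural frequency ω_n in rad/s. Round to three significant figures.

ω_n ≈ 381 rad/s

Peak time t_p = π/ω_d, so ω_d = π/t_p = π/0.00984 = 319 rad/s.
ω_n = ω_d/√(1−ζ²) = 319/√0.701 = 381 rad/s.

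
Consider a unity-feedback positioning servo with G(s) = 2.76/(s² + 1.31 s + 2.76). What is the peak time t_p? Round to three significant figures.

Matching coefficients with s² + 2ζω_n s + ω_n² gives ω_n² = 2.76 ⇒ ω_n = 1.66 rad/s, and ζ = 1.31/(2ω_n) = 0.394.
ω_d = ω_n√(1−ζ²) = 1.53 rad/s. Then t_p = π/ω_d = 2.06 s.

t_p ≈ 2.06 s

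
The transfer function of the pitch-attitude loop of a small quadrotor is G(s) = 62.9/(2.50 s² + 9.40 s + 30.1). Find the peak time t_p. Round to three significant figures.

t_p ≈ 1.08 s

Dividing through by 2.50: denominator becomes s² + 3.760 s + 12.04.
So ω_n = √12.04 = 3.47 rad/s and ζ = 3.760/(2·3.47) = 0.542.
ω_d = 3.47·√(1 − 0.542²) = 2.92 rad/s. t_p = π/ω_d = 1.08 s.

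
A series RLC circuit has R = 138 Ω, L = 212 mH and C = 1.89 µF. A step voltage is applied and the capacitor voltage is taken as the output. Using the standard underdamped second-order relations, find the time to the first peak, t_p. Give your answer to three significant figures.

For a series RLC circuit (capacitor voltage as output), ω_n = 1/√(LC) = 1/√(212 mH · 1.89 µF) = 1580 rad/s.
ζ = (R/2)·√(C/L) = (138/2)·√(1.89 µF/212 mH) = 0.206.
ω_d = ω_n√(1−ζ²) = 1550 rad/s. t_p = π/ω_d = 0.00203 s.

t_p ≈ 0.00203 s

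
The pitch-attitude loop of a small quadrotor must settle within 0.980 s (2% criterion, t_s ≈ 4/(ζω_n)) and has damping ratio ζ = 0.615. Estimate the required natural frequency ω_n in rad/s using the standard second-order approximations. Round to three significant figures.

Rearranging t_s ≈ 4/(ζω_n) gives ω_n = 4/(ζ·t_s) = 4/(0.615 × 0.980) = 6.64 rad/s.

ω_n ≈ 6.64 rad/s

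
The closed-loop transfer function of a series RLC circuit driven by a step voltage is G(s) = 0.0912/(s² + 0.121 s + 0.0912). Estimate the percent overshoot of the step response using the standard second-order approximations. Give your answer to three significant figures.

%OS ≈ 52.6%

Matching coefficients with s² + 2ζω_n s + ω_n² gives ω_n² = 0.0912 ⇒ ω_n = 0.302 rad/s, and ζ = 0.121/(2ω_n) = 0.200.
%OS = 100 e^{−πζ/√(1−ζ²)} with ζ = 0.200 gives 52.6%.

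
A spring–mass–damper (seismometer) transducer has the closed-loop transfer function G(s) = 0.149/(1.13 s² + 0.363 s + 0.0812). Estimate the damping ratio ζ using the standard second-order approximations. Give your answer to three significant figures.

Dividing through by 1.13: denominator becomes s² + 0.3212 s + 0.07186.
So ω_n = √0.07186 = 0.268 rad/s and ζ = 0.3212/(2·0.268) = 0.599.

ζ ≈ 0.599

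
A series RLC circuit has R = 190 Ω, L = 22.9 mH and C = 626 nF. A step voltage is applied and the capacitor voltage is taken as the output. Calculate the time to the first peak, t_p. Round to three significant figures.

For a series RLC circuit (capacitor voltage as output), ω_n = 1/√(LC) = 1/√(22.9 mH · 626 nF) = 8350 rad/s.
ζ = (R/2)·√(C/L) = (190/2)·√(626 nF/22.9 mH) = 0.497.
ω_d = 8350·√(1 − 0.497²) = 7250 rad/s. t_p = π/ω_d = 0.000433 s.

t_p ≈ 0.000433 s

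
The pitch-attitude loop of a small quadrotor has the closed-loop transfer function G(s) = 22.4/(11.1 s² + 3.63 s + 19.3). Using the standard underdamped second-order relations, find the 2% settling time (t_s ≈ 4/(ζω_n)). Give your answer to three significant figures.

t_s ≈ 24.5 s

Dividing through by 11.1: denominator becomes s² + 0.3270 s + 1.739.
So ω_n = √1.739 = 1.32 rad/s and ζ = 0.3270/(2·1.32) = 0.124.
t_s ≈ 4/(ζω_n) = 24.5 s.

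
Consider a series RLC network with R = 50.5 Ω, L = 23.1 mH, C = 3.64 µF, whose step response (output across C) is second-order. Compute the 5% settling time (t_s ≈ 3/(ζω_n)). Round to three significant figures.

For a series RLC circuit (capacitor voltage as output), ω_n = 1/√(LC) = 1/√(23.1 mH · 3.64 µF) = 3450 rad/s.
ζ = (R/2)·√(C/L) = (50.5/2)·√(3.64 µF/23.1 mH) = 0.317.
t_s ≈ 3/(ζω_n) = 0.00274 s.

t_s ≈ 0.00274 s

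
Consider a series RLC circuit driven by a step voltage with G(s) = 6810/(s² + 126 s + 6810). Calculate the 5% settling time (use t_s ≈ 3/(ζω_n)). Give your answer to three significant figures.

Comparing the denominator to s² + 2ζω_n s + ω_n²: ω_n = √6810 = 82.5 rad/s, and 2ζω_n = 126 so ζ = 126/(2·82.5) = 0.763.
t_s ≈ 3/(ζω_n) = 3/(0.763·82.5) = 0.0476 s.

t_s ≈ 0.0476 s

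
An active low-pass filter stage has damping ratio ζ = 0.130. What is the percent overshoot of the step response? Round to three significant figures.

%OS ≈ 66.2%

For an underdamped second-order system, %OS = 100·exp(−πζ/√(1−ζ²)).
πζ/√(1−ζ²) = π·0.130/√(1−0.0169) = 0.4119, so %OS = 100·e^(−0.4119) = 66.2%.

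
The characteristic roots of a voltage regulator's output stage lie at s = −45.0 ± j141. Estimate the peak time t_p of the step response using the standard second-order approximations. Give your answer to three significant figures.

t_p ≈ 0.0223 s

t_p = π/ω_d with ω_d = 141 (the imaginary part), so t_p = 0.0223 s.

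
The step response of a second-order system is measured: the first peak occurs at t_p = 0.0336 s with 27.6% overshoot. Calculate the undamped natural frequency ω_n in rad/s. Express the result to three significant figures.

ω_n ≈ 101 rad/s

The overshoot fixes ζ = −ln(OS)/√(π²+ln²(OS)) = 0.379.
From t_p = π/ω_d, ω_d = π/0.0336 = 93.5 rad/s, so ω_n = ω_d/√(1−ζ²) = 101 rad/s.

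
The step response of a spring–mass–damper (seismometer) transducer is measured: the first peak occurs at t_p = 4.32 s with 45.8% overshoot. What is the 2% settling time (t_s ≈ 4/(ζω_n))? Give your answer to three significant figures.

t_s ≈ 22.1 s

ζ from %OS: ζ = |ln 0.458|/√(π²+ln²0.458) = 0.241.
t_p = π/ω_d ⇒ ω_d = 0.727 rad/s; then ω_n = ω_d/√(1−ζ²) = 0.749 rad/s.
t_s ≈ 4/(ζω_n) = 4/(0.241·0.749) = 22.1 s.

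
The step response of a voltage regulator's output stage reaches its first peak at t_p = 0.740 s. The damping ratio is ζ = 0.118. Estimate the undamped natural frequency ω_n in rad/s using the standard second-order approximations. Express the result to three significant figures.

Peak time t_p = π/ω_d, so ω_d = π/t_p = π/0.740 = 4.25 rad/s.
ω_n = ω_d/√(1−ζ²) = 4.25/√0.986 = 4.28 rad/s.

ω_n ≈ 4.28 rad/s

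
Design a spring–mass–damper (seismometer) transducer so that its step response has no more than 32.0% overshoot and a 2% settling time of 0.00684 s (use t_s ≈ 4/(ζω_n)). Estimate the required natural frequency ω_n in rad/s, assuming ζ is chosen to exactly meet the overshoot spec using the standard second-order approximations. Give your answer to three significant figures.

Inverting the overshoot relation: ζ = |ln 0.320|/√(π² + ln²0.320) = 0.341.
From t_s ≈ 4/(ζω_n): ω_n = 4/(ζ·t_s) = 4/(0.341·0.00684) = 1720 rad/s.

ω_n ≈ 1720 rad/s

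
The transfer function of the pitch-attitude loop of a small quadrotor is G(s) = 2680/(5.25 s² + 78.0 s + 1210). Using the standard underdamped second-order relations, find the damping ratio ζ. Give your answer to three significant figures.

Dividing through by 5.25: denominator becomes s² + 14.86 s + 230.5.
So ω_n = √230.5 = 15.2 rad/s and ζ = 14.86/(2·15.2) = 0.489.

ζ ≈ 0.489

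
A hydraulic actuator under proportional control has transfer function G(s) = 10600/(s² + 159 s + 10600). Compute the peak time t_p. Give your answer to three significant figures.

ω_n = √10600 = 103 rad/s; ζ = 159/(2·103) = 0.772.
The damped frequency ω_d = ω_n√(1−ζ²) = 65.4 rad/s. Then t_p = π/ω_d = 0.0480 s.

t_p ≈ 0.0480 s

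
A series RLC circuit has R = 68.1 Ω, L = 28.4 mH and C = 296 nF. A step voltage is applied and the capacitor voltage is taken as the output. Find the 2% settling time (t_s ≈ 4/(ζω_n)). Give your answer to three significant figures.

For a series RLC circuit (capacitor voltage as output), ω_n = 1/√(LC) = 1/√(28.4 mH · 296 nF) = 10900 rad/s.
ζ = (R/2)·√(C/L) = (68.1/2)·√(296 nF/28.4 mH) = 0.110.
t_s ≈ 4/(ζω_n) = 0.00334 s.

t_s ≈ 0.00334 s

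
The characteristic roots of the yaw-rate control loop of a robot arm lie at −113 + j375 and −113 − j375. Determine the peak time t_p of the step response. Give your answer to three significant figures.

t_p = π/ω_d with ω_d = 375 (the imaginary part), so t_p = 0.00838 s.

t_p ≈ 0.00838 s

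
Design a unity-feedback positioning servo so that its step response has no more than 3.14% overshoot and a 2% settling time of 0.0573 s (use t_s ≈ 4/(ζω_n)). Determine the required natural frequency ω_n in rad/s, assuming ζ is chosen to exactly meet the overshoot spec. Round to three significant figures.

Inverting the overshoot relation: ζ = |ln 0.0314|/√(π² + ln²0.0314) = 0.740.
Then ω_n = 4/(ζ t_s) = 4/(0.740 × 0.0573) = 94.3 rad/s.

ω_n ≈ 94.3 rad/s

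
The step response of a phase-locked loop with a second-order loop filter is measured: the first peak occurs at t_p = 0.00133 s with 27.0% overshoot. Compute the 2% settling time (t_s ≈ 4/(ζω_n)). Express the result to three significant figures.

t_s ≈ 0.00406 s

ζ from %OS: ζ = |ln 0.270|/√(π²+ln²0.270) = 0.385.
From t_p = π/ω_d, ω_d = π/0.00133 = 2360 rad/s, so ω_n = ω_d/√(1−ζ²) = 2560 rad/s.
t_s ≈ 4/(ζω_n) = 4/(0.385·2560) = 0.00406 s.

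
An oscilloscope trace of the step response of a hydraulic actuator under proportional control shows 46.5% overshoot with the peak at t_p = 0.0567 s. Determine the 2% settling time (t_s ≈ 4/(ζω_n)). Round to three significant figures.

t_s ≈ 0.296 s

ζ from %OS: ζ = |ln 0.465|/√(π²+ln²0.465) = 0.237.
From t_p = π/ω_d, ω_d = π/0.0567 = 55.4 rad/s, so ω_n = ω_d/√(1−ζ²) = 57.0 rad/s.
t_s ≈ 4/(ζω_n) = 4/(0.237·57.0) = 0.296 s.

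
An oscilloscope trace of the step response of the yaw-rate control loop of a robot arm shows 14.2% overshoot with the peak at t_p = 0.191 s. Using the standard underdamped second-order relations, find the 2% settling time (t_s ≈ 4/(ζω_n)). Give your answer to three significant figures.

t_s ≈ 0.391 s

ζ from %OS: ζ = |ln 0.142|/√(π²+ln²0.142) = 0.528.
t_p = π/ω_d ⇒ ω_d = 16.4 rad/s; then ω_n = ω_d/√(1−ζ²) = 19.4 rad/s.
t_s ≈ 4/(ζω_n) = 4/(0.528·19.4) = 0.391 s.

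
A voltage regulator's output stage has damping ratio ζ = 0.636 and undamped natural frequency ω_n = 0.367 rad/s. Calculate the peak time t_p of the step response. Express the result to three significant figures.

The damped frequency is ω_d = ω_n√(1−ζ²) = 0.367·√(1−0.404) = 0.283 rad/s.
Peak time t_p = π/ω_d = π/0.283 = 11.1 s.

t_p ≈ 11.1 s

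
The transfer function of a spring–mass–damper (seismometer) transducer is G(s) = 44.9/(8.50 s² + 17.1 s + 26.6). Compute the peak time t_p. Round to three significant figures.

Dividing through by 8.50: denominator becomes s² + 2.012 s + 3.129.
So ω_n = √3.129 = 1.77 rad/s and ζ = 2.012/(2·1.77) = 0.569.
ω_d = 1.77·√(1 − 0.569²) = 1.46 rad/s. t_p = π/ω_d = 2.16 s.

t_p ≈ 2.16 s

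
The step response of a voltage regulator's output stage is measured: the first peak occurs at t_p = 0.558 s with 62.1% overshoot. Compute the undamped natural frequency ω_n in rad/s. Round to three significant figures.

ω_n ≈ 5.69 rad/s

ζ from %OS: ζ = |ln 0.621|/√(π²+ln²0.621) = 0.150.
From t_p = π/ω_d, ω_d = π/0.558 = 5.63 rad/s, so ω_n = ω_d/√(1−ζ²) = 5.69 rad/s.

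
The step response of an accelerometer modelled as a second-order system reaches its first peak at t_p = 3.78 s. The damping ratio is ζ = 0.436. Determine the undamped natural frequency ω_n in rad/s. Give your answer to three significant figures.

Peak time t_p = π/ω_d, so ω_d = π/t_p = π/3.78 = 0.831 rad/s.
ω_n = ω_d/√(1−ζ²) = 0.831/√0.810 = 0.924 rad/s.

ω_n ≈ 0.924 rad/s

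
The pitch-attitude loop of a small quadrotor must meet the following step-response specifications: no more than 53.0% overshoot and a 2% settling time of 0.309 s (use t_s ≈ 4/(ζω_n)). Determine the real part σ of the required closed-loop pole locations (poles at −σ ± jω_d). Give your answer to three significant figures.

The settling-time spec alone fixes σ = ζω_n = 4/t_s = 4/0.309 = 12.9.
(Overshoot then fixes ζ = 0.198 and hence ω_d = σ·√(1−ζ²)/ζ = 64.1 rad/s.)

σ ≈ 12.9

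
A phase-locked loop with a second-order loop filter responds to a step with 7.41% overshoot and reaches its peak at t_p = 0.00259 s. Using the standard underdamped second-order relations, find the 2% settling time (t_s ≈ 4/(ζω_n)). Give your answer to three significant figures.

The overshoot fixes ζ = −ln(OS)/√(π²+ln²(OS)) = 0.638.
t_p = π/ω_d ⇒ ω_d = 1210 rad/s; then ω_n = ω_d/√(1−ζ²) = 1580 rad/s.
t_s ≈ 4/(ζω_n) = 4/(0.638·1580) = 0.00398 s.

t_s ≈ 0.00398 s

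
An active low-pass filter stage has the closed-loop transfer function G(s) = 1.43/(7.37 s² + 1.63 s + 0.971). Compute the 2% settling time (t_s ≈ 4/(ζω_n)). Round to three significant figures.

Dividing through by 7.37: denominator becomes s² + 0.2212 s + 0.1318.
So ω_n = √0.1318 = 0.363 rad/s and ζ = 0.2212/(2·0.363) = 0.305.
t_s ≈ 4/(ζω_n) = 36.2 s.

t_s ≈ 36.2 s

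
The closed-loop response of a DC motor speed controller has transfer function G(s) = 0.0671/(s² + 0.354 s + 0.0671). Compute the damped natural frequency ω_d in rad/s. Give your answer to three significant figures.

Matching coefficients with s² + 2ζω_n s + ω_n² gives ω_n² = 0.0671 ⇒ ω_n = 0.259 rad/s, and ζ = 0.354/(2ω_n) = 0.683.
ω_d = 0.259·√(1 − 0.683²) = 0.189 rad/s.

ω_d ≈ 0.189 rad/s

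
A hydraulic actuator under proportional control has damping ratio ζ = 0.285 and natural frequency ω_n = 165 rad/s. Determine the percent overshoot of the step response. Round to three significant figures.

%OS ≈ 39.3%

For an underdamped second-order system, %OS = 100·exp(−πζ/√(1−ζ²)).
πζ/√(1−ζ²) = π·0.285/√(1−0.0812) = 0.9341, so %OS = 100·e^(−0.9341) = 39.3%.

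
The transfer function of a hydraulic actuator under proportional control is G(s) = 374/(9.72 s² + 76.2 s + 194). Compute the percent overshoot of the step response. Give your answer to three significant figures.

Dividing through by 9.72: denominator becomes s² + 7.840 s + 19.96.
So ω_n = √19.96 = 4.47 rad/s and ζ = 7.840/(2·4.47) = 0.877.
Overshoot: exp(−π·0.877/√(1−0.877²)) = 0.00320, i.e. 0.320%.

%OS ≈ 0.320%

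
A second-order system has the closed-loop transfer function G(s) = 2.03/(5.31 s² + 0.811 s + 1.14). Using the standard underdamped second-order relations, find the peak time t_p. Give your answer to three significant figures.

Dividing through by 5.31: denominator becomes s² + 0.1527 s + 0.2147.
So ω_n = √0.2147 = 0.463 rad/s and ζ = 0.1527/(2·0.463) = 0.165.
ω_d = 0.463·√(1 − 0.165²) = 0.457 rad/s. t_p = π/ω_d = 6.87 s.

t_p ≈ 6.87 s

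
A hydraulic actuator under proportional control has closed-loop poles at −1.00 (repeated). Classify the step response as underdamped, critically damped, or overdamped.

critically damped

Since there is a repeated negative-real pole, the response is critically damped.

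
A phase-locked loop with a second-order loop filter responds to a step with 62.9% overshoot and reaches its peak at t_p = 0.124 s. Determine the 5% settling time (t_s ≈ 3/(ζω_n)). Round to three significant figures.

t_s ≈ 0.802 s

From the overshoot, ζ = −ln(OS)/√(π²+ln²(OS)) = 0.146.
t_p = π/ω_d ⇒ ω_d = 25.3 rad/s; then ω_n = ω_d/√(1−ζ²) = 25.6 rad/s.
t_s ≈ 3/(ζω_n) = 3/(0.146·25.6) = 0.802 s.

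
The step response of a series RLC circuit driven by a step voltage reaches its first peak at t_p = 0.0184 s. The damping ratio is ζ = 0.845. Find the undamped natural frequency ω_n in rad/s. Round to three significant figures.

ω_n ≈ 319 rad/s

Peak time t_p = π/ω_d, so ω_d = π/t_p = π/0.0184 = 171 rad/s.
ω_n = ω_d/√(1−ζ²) = 171/√0.286 = 319 rad/s.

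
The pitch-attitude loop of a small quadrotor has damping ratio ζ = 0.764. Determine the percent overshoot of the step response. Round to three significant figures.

For an underdamped second-order system, %OS = 100·exp(−πζ/√(1−ζ²)).
πζ/√(1−ζ²) = π·0.764/√(1−0.584) = 3.720, so %OS = 100·e^(−3.720) = 2.42%.

%OS ≈ 2.42%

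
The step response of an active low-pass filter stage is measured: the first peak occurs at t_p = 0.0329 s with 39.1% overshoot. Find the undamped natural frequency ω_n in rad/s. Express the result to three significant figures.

The overshoot fixes ζ = −ln(OS)/√(π²+ln²(OS)) = 0.286.
From t_p = π/ω_d, ω_d = π/0.0329 = 95.5 rad/s, so ω_n = ω_d/√(1−ζ²) = 99.7 rad/s.

ω_n ≈ 99.7 rad/s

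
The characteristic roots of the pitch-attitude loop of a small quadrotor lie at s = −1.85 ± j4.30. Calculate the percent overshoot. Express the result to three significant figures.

%OS ≈ 25.9%

|pole| = ω_n = √(1.85² + 4.30²) = 4.68 rad/s; ζ = cos θ = σ/ω_n = 0.395.
%OS = 100·exp(−πζ/√(1−ζ²)) = 25.9%.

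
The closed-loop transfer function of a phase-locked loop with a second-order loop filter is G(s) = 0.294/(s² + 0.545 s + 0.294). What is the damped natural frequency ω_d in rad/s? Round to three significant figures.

ω_n = √0.294 = 0.542 rad/s; ζ = 0.545/(2·0.542) = 0.503.
The damped frequency ω_d = ω_n√(1−ζ²) = 0.469 rad/s.

ω_d ≈ 0.469 rad/s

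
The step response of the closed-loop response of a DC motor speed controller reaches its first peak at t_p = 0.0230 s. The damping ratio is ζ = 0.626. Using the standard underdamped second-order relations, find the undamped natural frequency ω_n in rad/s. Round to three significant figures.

Peak time t_p = π/ω_d, so ω_d = π/t_p = π/0.0230 = 137 rad/s.
ω_n = ω_d/√(1−ζ²) = 137/√0.608 = 175 rad/s.

ω_n ≈ 175 rad/s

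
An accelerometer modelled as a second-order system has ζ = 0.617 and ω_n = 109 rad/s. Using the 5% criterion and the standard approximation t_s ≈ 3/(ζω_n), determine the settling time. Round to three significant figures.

t_s ≈ 0.0446 s

t_s ≈ 3/(ζω_n) = 3/(0.617 × 109) = 0.0446 s.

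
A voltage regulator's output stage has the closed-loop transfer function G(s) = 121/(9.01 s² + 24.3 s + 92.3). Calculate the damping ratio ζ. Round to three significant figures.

Dividing through by 9.01: denominator becomes s² + 2.697 s + 10.24.
So ω_n = √10.24 = 3.20 rad/s and ζ = 2.697/(2·3.20) = 0.421.

ζ ≈ 0.421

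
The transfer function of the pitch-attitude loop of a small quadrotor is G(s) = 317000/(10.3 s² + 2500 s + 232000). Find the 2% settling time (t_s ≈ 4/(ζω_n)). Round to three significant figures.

t_s ≈ 0.0330 s

Dividing through by 10.3: denominator becomes s² + 242.7 s + 22520.
So ω_n = √22520 = 150 rad/s and ζ = 242.7/(2·150) = 0.809.
t_s ≈ 4/(ζω_n) = 0.0330 s.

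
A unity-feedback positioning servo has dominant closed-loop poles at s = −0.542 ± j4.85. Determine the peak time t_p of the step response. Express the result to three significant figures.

t_p ≈ 0.648 s

t_p = π/ω_d with ω_d = 4.85 (the imaginary part), so t_p = 0.648 s.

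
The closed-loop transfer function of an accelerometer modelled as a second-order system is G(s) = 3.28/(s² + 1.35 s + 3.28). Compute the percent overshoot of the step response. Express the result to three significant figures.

Comparing the denominator to s² + 2ζω_n s + ω_n²: ω_n = √3.28 = 1.81 rad/s, and 2ζω_n = 1.35 so ζ = 1.35/(2·1.81) = 0.373.
Overshoot: exp(−π·0.373/√(1−0.373²)) = 0.283, i.e. 28.3%.

%OS ≈ 28.3%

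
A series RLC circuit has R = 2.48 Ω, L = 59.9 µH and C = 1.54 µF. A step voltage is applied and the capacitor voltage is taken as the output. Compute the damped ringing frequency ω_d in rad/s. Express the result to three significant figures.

ω_d ≈ 102000 rad/s

For a series RLC circuit (capacitor voltage as output), ω_n = 1/√(LC) = 1/√(59.9 µH · 1.54 µF) = 104000 rad/s.
ζ = (R/2)·√(C/L) = (2.48/2)·√(1.54 µF/59.9 µH) = 0.199.
ω_d = ω_n√(1−ζ²) = 102000 rad/s.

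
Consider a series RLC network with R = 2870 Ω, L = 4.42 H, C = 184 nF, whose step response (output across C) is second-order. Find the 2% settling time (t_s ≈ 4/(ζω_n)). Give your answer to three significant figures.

t_s ≈ 0.0123 s

For a series RLC circuit (capacitor voltage as output), ω_n = 1/√(LC) = 1/√(4.42 H · 184 nF) = 1110 rad/s.
ζ = (R/2)·√(C/L) = (2870/2)·√(184 nF/4.42 H) = 0.293.
t_s ≈ 4/(ζω_n) = 0.0123 s.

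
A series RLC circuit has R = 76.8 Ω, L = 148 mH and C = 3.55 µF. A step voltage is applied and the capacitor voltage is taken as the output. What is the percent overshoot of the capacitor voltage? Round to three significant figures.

%OS ≈ 54.8%

For a series RLC circuit (capacitor voltage as output), ω_n = 1/√(LC) = 1/√(148 mH · 3.55 µF) = 1380 rad/s.
ζ = (R/2)·√(C/L) = (76.8/2)·√(3.55 µF/148 mH) = 0.188.
%OS = 100 e^{−πζ/√(1−ζ²)} with ζ = 0.188 gives 54.8%.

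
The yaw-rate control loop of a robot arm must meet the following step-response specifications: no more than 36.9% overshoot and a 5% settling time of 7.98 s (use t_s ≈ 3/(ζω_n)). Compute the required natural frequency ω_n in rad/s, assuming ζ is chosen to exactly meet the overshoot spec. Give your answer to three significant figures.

Inverting the overshoot relation: ζ = |ln 0.369|/√(π² + ln²0.369) = 0.302.
From t_s ≈ 3/(ζω_n): ω_n = 3/(ζ·t_s) = 3/(0.302·7.98) = 1.24 rad/s.

ω_n ≈ 1.24 rad/s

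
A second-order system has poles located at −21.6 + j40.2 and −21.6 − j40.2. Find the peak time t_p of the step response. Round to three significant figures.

t_p ≈ 0.0781 s

t_p = π/ω_d with ω_d = 40.2 (the imaginary part), so t_p = 0.0781 s.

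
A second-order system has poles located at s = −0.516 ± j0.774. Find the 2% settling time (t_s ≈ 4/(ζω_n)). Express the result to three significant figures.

t_s ≈ 7.75 s

For poles at −σ ± jω_d, ζω_n = σ = 0.516, so t_s ≈ 4/σ = 7.75 s.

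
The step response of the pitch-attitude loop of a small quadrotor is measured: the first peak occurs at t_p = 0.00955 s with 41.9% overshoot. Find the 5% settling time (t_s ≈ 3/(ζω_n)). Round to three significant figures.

t_s ≈ 0.0329 s

From the overshoot, ζ = −ln(OS)/√(π²+ln²(OS)) = 0.267.
From t_p = π/ω_d, ω_d = π/0.00955 = 329 rad/s, so ω_n = ω_d/√(1−ζ²) = 341 rad/s.
t_s ≈ 3/(ζω_n) = 3/(0.267·341) = 0.0329 s.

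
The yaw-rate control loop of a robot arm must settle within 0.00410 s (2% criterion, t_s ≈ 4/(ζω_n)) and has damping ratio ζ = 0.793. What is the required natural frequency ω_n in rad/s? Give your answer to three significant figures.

Rearranging t_s ≈ 4/(ζω_n) gives ω_n = 4/(ζ·t_s) = 4/(0.793 × 0.00410) = 1230 rad/s.

ω_n ≈ 1230 rad/s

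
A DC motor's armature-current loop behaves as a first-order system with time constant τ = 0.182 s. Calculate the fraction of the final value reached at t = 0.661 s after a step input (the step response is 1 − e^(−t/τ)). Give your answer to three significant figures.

y(t)/y_∞ = 1 − e^(−t/τ) = 1 − e^(−0.661/0.182) = 1 − e^(−3.63) = 0.974.

y/y_∞ ≈ 0.974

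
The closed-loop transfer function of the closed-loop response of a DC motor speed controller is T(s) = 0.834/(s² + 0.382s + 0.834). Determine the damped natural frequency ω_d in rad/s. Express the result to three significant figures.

ω_d ≈ 0.893 rad/s

Comparing the denominator to s² + 2ζω_n s + ω_n²: ω_n = √0.834 = 0.913 rad/s, and 2ζω_n = 0.382 so ζ = 0.382/(2·0.913) = 0.209.
The damped frequency ω_d = ω_n√(1−ζ²) = 0.893 rad/s.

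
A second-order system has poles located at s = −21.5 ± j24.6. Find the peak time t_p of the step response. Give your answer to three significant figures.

t_p ≈ 0.128 s

t_p = π/ω_d with ω_d = 24.6 (the imaginary part), so t_p = 0.128 s.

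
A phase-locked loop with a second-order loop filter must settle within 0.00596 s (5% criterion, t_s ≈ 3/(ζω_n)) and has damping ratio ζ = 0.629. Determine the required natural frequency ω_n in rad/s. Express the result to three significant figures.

ω_n ≈ 800 rad/s

Rearranging t_s ≈ 3/(ζω_n) gives ω_n = 3/(ζ·t_s) = 3/(0.629 × 0.00596) = 800 rad/s.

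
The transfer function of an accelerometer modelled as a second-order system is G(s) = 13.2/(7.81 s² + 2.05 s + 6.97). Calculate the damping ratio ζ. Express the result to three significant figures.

Dividing through by 7.81: denominator becomes s² + 0.2625 s + 0.8924.
So ω_n = √0.8924 = 0.945 rad/s and ζ = 0.2625/(2·0.945) = 0.139.

ζ ≈ 0.139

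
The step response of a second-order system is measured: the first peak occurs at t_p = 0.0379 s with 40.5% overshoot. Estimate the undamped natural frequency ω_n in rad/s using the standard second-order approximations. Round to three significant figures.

From the overshoot, ζ = −ln(OS)/√(π²+ln²(OS)) = 0.276.
From t_p = π/ω_d, ω_d = π/0.0379 = 82.9 rad/s, so ω_n = ω_d/√(1−ζ²) = 86.3 rad/s.

ω_n ≈ 86.3 rad/s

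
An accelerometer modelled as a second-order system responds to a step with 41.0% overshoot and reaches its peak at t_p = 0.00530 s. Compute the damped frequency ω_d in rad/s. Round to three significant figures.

t_p = π/ω_d, so ω_d = π/0.00530 = 593 rad/s.

ω_d ≈ 593 rad/s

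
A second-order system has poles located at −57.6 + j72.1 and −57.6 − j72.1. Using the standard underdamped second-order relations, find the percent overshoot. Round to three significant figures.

With σ = 57.6, ω_d = 72.1: ω_n = √(σ²+ω_d²) = 92.3 rad/s, ζ = σ/ω_n = 0.624.
%OS = 100 e^{−πζ/√(1−ζ²)} with ζ = 0.624 gives 8.13%.

%OS ≈ 8.13%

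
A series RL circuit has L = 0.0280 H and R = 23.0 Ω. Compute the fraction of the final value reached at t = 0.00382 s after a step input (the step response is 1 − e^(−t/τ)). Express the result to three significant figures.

y/y_∞ ≈ 0.957

τ = L/R = 0.0280/23.0 = 0.00122 s.
y(t)/y_∞ = 1 − e^(−t/τ) = 1 − e^(−0.00382/0.00122) = 1 − e^(−3.14) = 0.957.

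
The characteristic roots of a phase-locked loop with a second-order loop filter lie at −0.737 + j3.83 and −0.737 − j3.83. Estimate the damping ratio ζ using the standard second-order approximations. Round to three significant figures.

|pole| = ω_n = √(0.737² + 3.83²) = 3.90 rad/s; ζ = cos θ = σ/ω_n = 0.189.

ζ ≈ 0.189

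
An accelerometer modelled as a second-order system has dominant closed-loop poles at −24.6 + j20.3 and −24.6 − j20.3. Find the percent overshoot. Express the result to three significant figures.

%OS ≈ 2.22%

The poles are at −σ ± jω_d with σ = 24.6 and ω_d = 20.3, so ω_n = √(σ²+ω_d²) = 31.9 rad/s and ζ = σ/ω_n = 0.771.
%OS = 100 e^{−πζ/√(1−ζ²)} with ζ = 0.771 gives 2.22%.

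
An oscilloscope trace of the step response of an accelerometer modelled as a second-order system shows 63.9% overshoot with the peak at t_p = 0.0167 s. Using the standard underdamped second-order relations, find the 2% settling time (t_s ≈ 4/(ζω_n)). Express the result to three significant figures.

t_s ≈ 0.149 s

ζ from %OS: ζ = |ln 0.639|/√(π²+ln²0.639) = 0.141.
t_p = π/ω_d ⇒ ω_d = 188 rad/s; then ω_n = ω_d/√(1−ζ²) = 190 rad/s.
t_s ≈ 4/(ζω_n) = 4/(0.141·190) = 0.149 s.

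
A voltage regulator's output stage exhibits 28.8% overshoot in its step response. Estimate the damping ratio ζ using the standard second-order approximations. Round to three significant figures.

ζ = −ln(OS)/√(π² + (ln OS)²). With OS = 0.288, ln OS = −1.245 and ζ = 1.245/3.379 = 0.368.

ζ ≈ 0.368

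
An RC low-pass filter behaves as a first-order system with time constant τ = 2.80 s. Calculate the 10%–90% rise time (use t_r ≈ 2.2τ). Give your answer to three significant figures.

t_r ≈ 6.16 s

t_r ≈ 2.2τ = 6.16 s.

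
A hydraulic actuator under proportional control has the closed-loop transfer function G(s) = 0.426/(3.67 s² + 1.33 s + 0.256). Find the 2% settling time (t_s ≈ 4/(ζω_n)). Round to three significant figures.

Dividing through by 3.67: denominator becomes s² + 0.3624 s + 0.06975.
So ω_n = √0.06975 = 0.264 rad/s and ζ = 0.3624/(2·0.264) = 0.686.
t_s ≈ 4/(ζω_n) = 22.1 s.

t_s ≈ 22.1 s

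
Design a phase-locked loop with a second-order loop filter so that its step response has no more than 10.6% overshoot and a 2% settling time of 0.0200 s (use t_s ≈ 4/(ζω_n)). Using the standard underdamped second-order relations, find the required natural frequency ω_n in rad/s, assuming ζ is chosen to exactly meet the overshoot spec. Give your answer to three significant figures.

ζ = −ln(OS)/√(π² + (ln OS)²). With OS = 0.106, ln OS = −2.244 and ζ = 2.244/3.861 = 0.581.
Then ω_n = 4/(ζ t_s) = 4/(0.581 × 0.0200) = 344 rad/s.

ω_n ≈ 344 rad/s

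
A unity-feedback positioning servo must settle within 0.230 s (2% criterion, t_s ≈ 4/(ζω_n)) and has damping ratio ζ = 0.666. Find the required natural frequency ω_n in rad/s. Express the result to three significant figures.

ω_n ≈ 26.1 rad/s

Rearranging t_s ≈ 4/(ζω_n) gives ω_n = 4/(ζ·t_s) = 4/(0.666 × 0.230) = 26.1 rad/s.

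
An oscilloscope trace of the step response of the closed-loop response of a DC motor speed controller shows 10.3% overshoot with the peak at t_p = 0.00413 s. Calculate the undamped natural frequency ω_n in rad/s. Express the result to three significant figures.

ω_n ≈ 939 rad/s

ζ from %OS: ζ = |ln 0.103|/√(π²+ln²0.103) = 0.586.
From t_p = π/ω_d, ω_d = π/0.00413 = 761 rad/s, so ω_n = ω_d/√(1−ζ²) = 939 rad/s.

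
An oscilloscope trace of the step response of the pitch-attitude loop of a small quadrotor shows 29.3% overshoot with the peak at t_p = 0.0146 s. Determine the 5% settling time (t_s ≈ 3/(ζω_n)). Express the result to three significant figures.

t_s ≈ 0.0357 s

From the overshoot, ζ = −ln(OS)/√(π²+ln²(OS)) = 0.364.
t_p = π/ω_d ⇒ ω_d = 215 rad/s; then ω_n = ω_d/√(1−ζ²) = 231 rad/s.
t_s ≈ 3/(ζω_n) = 3/(0.364·231) = 0.0357 s.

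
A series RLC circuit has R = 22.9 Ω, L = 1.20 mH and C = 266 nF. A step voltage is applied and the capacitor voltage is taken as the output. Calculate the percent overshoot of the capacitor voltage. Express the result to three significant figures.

%OS ≈ 58.1%

For a series RLC circuit (capacitor voltage as output), ω_n = 1/√(LC) = 1/√(1.20 mH · 266 nF) = 56000 rad/s.
ζ = (R/2)·√(C/L) = (22.9/2)·√(266 nF/1.20 mH) = 0.170.
%OS = 100·exp(−πζ/√(1−ζ²)) = 58.1%.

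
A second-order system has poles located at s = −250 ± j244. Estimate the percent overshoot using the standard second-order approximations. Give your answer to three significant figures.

With σ = 250, ω_d = 244: ω_n = √(σ²+ω_d²) = 349 rad/s, ζ = σ/ω_n = 0.716.
Overshoot: exp(−π·0.716/√(1−0.716²)) = 0.0400, i.e. 4.00%.

%OS ≈ 4.00%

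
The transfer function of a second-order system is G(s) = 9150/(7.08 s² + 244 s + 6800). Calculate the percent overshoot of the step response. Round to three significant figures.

Dividing through by 7.08: denominator becomes s² + 34.46 s + 960.5.
So ω_n = √960.5 = 31.0 rad/s and ζ = 34.46/(2·31.0) = 0.556.
Overshoot: exp(−π·0.556/√(1−0.556²)) = 0.122, i.e. 12.2%.

%OS ≈ 12.2%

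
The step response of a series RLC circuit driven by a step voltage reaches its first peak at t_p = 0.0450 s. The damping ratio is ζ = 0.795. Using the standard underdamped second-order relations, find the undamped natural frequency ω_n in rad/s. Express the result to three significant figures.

Peak time t_p = π/ω_d, so ω_d = π/t_p = π/0.0450 = 69.8 rad/s.
ω_n = ω_d/√(1−ζ²) = 69.8/√0.368 = 115 rad/s.

ω_n ≈ 115 rad/s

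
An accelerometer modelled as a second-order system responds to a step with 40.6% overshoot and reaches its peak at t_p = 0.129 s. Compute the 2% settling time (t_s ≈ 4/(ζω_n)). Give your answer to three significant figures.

From the overshoot, ζ = −ln(OS)/√(π²+ln²(OS)) = 0.276.
From t_p = π/ω_d, ω_d = π/0.129 = 24.4 rad/s, so ω_n = ω_d/√(1−ζ²) = 25.3 rad/s.
t_s ≈ 4/(ζω_n) = 4/(0.276·25.3) = 0.572 s.

t_s ≈ 0.572 s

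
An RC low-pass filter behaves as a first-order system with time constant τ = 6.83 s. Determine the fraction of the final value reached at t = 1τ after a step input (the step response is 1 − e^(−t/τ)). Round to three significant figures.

y(t)/y_∞ = 1 − e^(−t/τ) = 1 − e^(−1) = 1 − e^(−1.00) = 0.632.

y/y_∞ ≈ 0.632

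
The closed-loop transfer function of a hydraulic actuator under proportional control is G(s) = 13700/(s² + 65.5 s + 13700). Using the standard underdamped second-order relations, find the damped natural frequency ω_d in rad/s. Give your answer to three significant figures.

ω_d ≈ 112 rad/s

Comparing the denominator to s² + 2ζω_n s + ω_n²: ω_n = √13700 = 117 rad/s, and 2ζω_n = 65.5 so ζ = 65.5/(2·117) = 0.280.
The damped frequency ω_d = ω_n√(1−ζ²) = 112 rad/s.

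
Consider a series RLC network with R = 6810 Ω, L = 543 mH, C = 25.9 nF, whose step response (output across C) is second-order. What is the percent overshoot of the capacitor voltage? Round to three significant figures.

For a series RLC circuit (capacitor voltage as output), ω_n = 1/√(LC) = 1/√(543 mH · 25.9 nF) = 8430 rad/s.
ζ = (R/2)·√(C/L) = (6810/2)·√(25.9 nF/543 mH) = 0.744.
Overshoot: exp(−π·0.744/√(1−0.744²)) = 0.0304, i.e. 3.04%.

%OS ≈ 3.04%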